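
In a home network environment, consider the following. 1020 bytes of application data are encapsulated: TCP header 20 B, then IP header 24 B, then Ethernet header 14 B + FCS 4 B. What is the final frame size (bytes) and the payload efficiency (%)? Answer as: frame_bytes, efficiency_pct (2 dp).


TCP segment = 1020 + 20 = 1040 B
IP packet = 1040 + 24 = 1064 B
Ethernet frame = 1064 + 14 + 4 = 1082 B
Efficiency = app / frame = 1020 / 1082 = 0.942699 = 94.2699% -> 94.27% (2 dp)

1082, 94.27


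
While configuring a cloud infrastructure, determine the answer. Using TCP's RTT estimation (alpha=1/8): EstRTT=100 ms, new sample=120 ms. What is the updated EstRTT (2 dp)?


Given: EstRTT = 100 ms, SampleRTT = 120 ms, alpha = 1/8
New EstRTT = (1 - alpha) * EstRTT + alpha * SampleRTT
(7/8) * 100 = 87.5
(1/8) * 120 = 15
New EstRTT = 87.5 + 15 = 102.5 ms -> 102.50 ms (2 dp)

102.50


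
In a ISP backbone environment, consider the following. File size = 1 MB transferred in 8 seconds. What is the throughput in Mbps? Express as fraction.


Given: file = 1 MB, time = 8 s
File in Mb = 1 * 8 = 8 Mb
Throughput = 8 / 8 Mbps
Throughput = 1 Mbps

1


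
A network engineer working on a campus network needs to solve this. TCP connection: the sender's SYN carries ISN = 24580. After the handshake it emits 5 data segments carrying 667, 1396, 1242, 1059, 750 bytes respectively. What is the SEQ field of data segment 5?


The SYN occupies sequence number ISN = 24580, so the first data byte is ISN + 1 = 24581.
SEQ of data segment i = (ISN + 1) + sum of payload sizes of segments 1..i-1.
Segment 1: SEQ = 24581, payload = 667 bytes
Segment 2: SEQ = 25248, payload = 1396 bytes
Segment 3: SEQ = 26644, payload = 1242 bytes
Segment 4: SEQ = 27886, payload = 1059 bytes
Segment 5: SEQ = 28945, payload = 750 bytes
SEQ of segment 5 = 24581 + 667 + 1396 + 1242 + 1059 = 28945

28945


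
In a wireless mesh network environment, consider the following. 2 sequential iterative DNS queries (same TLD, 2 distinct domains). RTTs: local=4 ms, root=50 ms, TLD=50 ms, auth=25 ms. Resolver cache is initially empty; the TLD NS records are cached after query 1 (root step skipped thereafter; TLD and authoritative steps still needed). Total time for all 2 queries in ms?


Lookup 1 (cold cache): local + root + TLD + auth = 4 + 50 + 50 + 25 = 129 ms
Lookups 2..2 (TLD NS cached -> skip root; new domain -> still ask TLD and auth): local + TLD + auth = 4 + 50 + 25 = 79 ms each
Remaining 1 lookups: 1 * 79 = 79 ms
Total = 129 + 79 = 208 ms

208


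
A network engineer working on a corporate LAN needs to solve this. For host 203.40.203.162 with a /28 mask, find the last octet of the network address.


Given: IP = 203.40.203.162, prefix = /28
Subnet mask = 255.255.255.240
Last octet of IP: 162
Last octet of mask: 240
Network last octet = 162 AND 240 = 160

160


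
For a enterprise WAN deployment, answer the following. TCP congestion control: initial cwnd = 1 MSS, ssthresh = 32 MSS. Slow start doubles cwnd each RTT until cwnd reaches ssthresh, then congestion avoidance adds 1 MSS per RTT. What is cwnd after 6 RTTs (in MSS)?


RTT 0: cwnd = 1 MSS (initial)
RTT 1: cwnd = 2 MSS (slow start, doubled)
RTT 2: cwnd = 4 MSS (slow start, doubled)
RTT 3: cwnd = 8 MSS (slow start, doubled)
RTT 4: cwnd = 16 MSS (slow start, doubled)
RTT 5: cwnd = 32 MSS (slow start, doubled)
RTT 6: cwnd = 33 MSS (congestion avoidance, +1)

33


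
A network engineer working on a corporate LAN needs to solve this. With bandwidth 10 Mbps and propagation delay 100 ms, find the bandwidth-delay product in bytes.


Given: bandwidth = 10 Mbps, delay = 100 ms
BDP in bits = 10 * 10^6 * 100 / 1000
BDP in bits = 1000000
BDP in bytes = 1000000 / 8 = 125000

125000


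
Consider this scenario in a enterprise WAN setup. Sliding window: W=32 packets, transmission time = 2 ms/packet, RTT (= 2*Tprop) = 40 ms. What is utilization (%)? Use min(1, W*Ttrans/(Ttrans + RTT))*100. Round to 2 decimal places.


Given: W = 32, Ttrans = 2 ms, RTT = 40 ms (= 2 * Tprop, Tprop = 20 ms)
Cycle time = Ttrans + RTT = 2 + 40 = 42 ms (first packet sent until its ACK returns)
W * Ttrans = 32 * 2 = 64 ms of sending per cycle
W * Ttrans / (Ttrans + RTT) = 64 / 42 = 1.523810
U = min(1, 1.523810) = 1.000000
U% = 100.00%

100.00


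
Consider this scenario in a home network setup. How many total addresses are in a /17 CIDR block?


Given: CIDR prefix /17
Host bits = 32 - 17 = 15
Total addresses = 2^15 = 32768

32768


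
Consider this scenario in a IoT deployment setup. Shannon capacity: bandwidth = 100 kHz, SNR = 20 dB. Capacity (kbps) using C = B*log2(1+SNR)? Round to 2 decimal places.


Given: B = 100 kHz, SNR = 20 dB
SNR linear = 10^(20/10) = 100
1 + SNR = 101
log2(101) = 6.6582114828
C = 100 * 1000 * 6.6582114828 = 665821.1483 bps
C = 665.821148 kbps -> 665.82 kbps (2 dp)

665.82


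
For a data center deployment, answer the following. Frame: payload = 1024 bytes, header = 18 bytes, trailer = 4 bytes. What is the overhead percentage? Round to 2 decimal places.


Given: payload = 1024 B, header = 18 B, trailer = 4 B
Overhead bytes = header + trailer = 18 + 4 = 22
Total frame = payload + overhead = 1024 + 22 = 1046
Overhead % = 22 / 1046 * 100 = 2.1033% -> 2.10% (2 dp)

2.10


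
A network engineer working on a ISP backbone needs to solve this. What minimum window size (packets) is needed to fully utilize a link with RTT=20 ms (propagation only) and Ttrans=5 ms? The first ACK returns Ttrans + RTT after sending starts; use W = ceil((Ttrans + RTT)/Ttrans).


Given: Ttrans = 5 ms, RTT = 20 ms (= 2 * Tprop, Tprop = 10 ms)
Time until first ACK returns = Ttrans + RTT = 5 + 20 = 25 ms
Need W * Ttrans >= Ttrans + RTT  ->  W >= (Ttrans + RTT) / Ttrans
(Ttrans + RTT) / Ttrans = 25 / 5 = 5
W_min = ceil(5) = 5

5


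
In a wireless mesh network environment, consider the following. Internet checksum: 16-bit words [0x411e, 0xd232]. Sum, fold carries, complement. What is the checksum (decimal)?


Given words: [0x411e, 0xd232]
Step 1: Sum all words
Raw sum = 16670 + 53810 = 70480
Step 2: Fold carry: (4944 + 1) = 4945
One's complement = ~4945 & 0xFFFF = 60590

60590


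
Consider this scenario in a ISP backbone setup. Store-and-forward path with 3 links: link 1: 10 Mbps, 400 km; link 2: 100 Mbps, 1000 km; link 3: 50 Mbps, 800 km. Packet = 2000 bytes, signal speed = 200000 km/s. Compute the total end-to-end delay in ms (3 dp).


Packet = 2000 bytes = 16000 bits. Store-and-forward: sum (t_trans + t_prop) per link.
Link 1: t_trans = 16000/(10*10^6) s = 1.6000 ms; t_prop = 400/200000 s = 2.0000 ms; subtotal = 3.6000 ms
Link 2: t_trans = 16000/(100*10^6) s = 0.1600 ms; t_prop = 1000/200000 s = 5.0000 ms; subtotal = 5.1600 ms
Link 3: t_trans = 16000/(50*10^6) s = 0.3200 ms; t_prop = 800/200000 s = 4.0000 ms; subtotal = 4.3200 ms
End-to-end = 3.6000 + 5.1600 + 4.3200 = 13.0800 ms -> 13.080 ms (3 dp)

13.080


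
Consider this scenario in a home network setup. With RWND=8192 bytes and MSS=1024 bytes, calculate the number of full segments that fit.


Given: RWND = 8192 bytes, MSS = 1024 bytes
Full segments = floor(RWND / MSS)
Full segments = floor(8192 / 1024)
Full segments = floor(8.0) = 8

8


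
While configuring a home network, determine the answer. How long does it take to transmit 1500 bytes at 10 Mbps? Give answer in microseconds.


Given: packet = 1500 bytes, bandwidth = 10 Mbps
Packet in bits = 1500 * 8 = 12000 bits
Bandwidth = 10 * 10^6 = 10000000 bps
Time = 12000 / 10000000 seconds
Time in us = 12000 * 10^6 / 10000000 = 1200

1200


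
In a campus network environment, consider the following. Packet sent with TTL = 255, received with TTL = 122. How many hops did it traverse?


Given: initial TTL = 255, received TTL = 122
Hops = initial TTL - received TTL
Hops = 255 - 122 = 133

133


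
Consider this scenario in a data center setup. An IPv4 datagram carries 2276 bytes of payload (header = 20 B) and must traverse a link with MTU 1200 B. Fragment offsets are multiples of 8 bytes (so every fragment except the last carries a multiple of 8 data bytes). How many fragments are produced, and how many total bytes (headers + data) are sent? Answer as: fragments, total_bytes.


Max data per non-final fragment = floor((MTU - header)/8)*8 = floor((1200 - 20)/8)*8 = floor(1180/8)*8 = 1176 B
Final fragment needs no 8-byte alignment: it can carry up to MTU - header = 1180 B
Non-final fragments needed = ceil((payload - 1180) / 1176) = ceil(1096/1176) = ceil(0.9320) = 1
Number of fragments = 1 + 1 = 2
Fragment sizes (data): 1 * 1176 B + 1100 B (last, 1100 <= 1180 OK)
Total bytes sent = payload + n_frags * header = 2276 + 2*20 = 2276 + 40 = 2316 B

2, 2316


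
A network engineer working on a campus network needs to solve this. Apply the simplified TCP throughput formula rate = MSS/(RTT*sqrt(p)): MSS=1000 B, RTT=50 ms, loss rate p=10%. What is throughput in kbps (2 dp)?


Given: MSS = 1000 bytes, RTT = 50 ms, loss = 10%
RTT in seconds = 50 / 1000 = 0.05
Loss rate = 10% = 0.1
sqrt(loss) = sqrt(0.1) = 0.316227766017
Throughput (bytes/s) = 1000 / (0.05 * 0.316227766017) = 63245.5532
Throughput (kbps) = 63245.5532 * 8 / 1000 = 505.964426 -> 505.96 kbps (2 dp)

505.96


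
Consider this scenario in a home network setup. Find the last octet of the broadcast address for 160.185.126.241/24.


Given: IP = 160.185.126.241, prefix = /24
Host bits = 32 - 24 = 8
Network last octet = 241 AND mask = 0
Host part size = 2^8 - 1 = 255
Broadcast last octet = 0 OR 255 = 255

255


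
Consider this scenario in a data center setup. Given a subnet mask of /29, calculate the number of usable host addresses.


Given: subnet mask /29
Host bits = 32 - 29 = 3
Total addresses = 2^3 = 8
Usable hosts = 8 - 2 (network + broadcast) = 6

6


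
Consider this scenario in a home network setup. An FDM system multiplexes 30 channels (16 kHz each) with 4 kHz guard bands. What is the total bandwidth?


Given: 30 channels, 16 kHz each, guard = 4 kHz
Channel bandwidth = 30 * 16 = 480 kHz
Guard bands = 29 gaps * 4 kHz = 116 kHz
Total = 480 + 116 = 596 kHz

596


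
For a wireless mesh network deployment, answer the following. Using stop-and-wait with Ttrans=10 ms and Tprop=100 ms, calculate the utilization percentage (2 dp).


Given: Ttrans = 10 ms, Tprop = 100 ms
RTT = 2 * Tprop = 2 * 100 = 200 ms
U = Ttrans / (Ttrans + RTT)
U = 10 / (10 + 200)
U = 10 / 210 = 0.047619
U% = 4.76%

4.76


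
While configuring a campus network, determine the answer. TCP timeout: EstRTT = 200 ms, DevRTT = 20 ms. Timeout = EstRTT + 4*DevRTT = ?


Given: EstRTT = 200 ms, DevRTT = 20 ms
Timeout = EstRTT + 4 * DevRTT
4 * DevRTT = 4 * 20 = 80
Timeout = 200 + 80 = 280 ms

280


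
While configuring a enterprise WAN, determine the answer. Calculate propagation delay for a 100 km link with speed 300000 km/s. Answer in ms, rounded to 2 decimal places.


Given: distance = 100 km, speed = 300000 km/s
Delay = distance / speed = 100 / 300000 seconds
Delay in ms = 100 * 1000 / 300000
Delay = 0.3333 ms
Rounded to 2 dp = 0.33 ms

0.33


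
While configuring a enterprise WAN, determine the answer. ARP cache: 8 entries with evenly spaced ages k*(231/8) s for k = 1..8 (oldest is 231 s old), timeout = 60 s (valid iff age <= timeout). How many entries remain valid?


Ages are k * 231/8 s for k = 1..8 (spacing = 28.8750 s).
Entry k is valid iff k * 231/8 <= 60 iff k <= 8 * 60 / 231 = 2.0779
n_valid = floor(2.0779) = 2
(n_stale = 8 - 2 = 6)

2


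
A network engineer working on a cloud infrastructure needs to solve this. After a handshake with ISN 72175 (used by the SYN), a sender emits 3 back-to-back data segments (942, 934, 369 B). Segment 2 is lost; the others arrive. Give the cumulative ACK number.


SYN uses sequence number 72175; first data byte = ISN + 1 = 72176.
Segment 1: SEQ = 72176, len = 942 B, covers [72176, 73117]
Segment 2: SEQ = 73118, len = 934 B, covers [73118, 74051] [LOST]
Segment 3: SEQ = 74052, len = 369 B, covers [74052, 74420]
In-order data received: bytes [72176, 73117] (segments 1..1).
Segment 2 missing -> gap begins at byte 73118; later segments buffered out of order.
Cumulative ACK = next expected in-order byte = 72176 + 942 = 73118

73118


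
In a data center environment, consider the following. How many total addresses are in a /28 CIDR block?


Given: CIDR prefix /28
Host bits = 32 - 28 = 4
Total addresses = 2^4 = 16

16


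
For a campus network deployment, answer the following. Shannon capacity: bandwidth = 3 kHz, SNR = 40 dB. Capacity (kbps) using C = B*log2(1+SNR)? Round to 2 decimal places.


Given: B = 3 kHz, SNR = 40 dB
SNR linear = 10^(40/10) = 10000
1 + SNR = 10001
log2(10001) = 13.2878566418
C = 3 * 1000 * 13.2878566418 = 39863.5699 bps
C = 39.863570 kbps -> 39.86 kbps (2 dp)

39.86


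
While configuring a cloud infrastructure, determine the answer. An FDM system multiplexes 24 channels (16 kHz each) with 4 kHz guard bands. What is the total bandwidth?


Given: 24 channels, 16 kHz each, guard = 4 kHz
Channel bandwidth = 24 * 16 = 384 kHz
Guard bands = 23 gaps * 4 kHz = 92 kHz
Total = 384 + 92 = 476 kHz

476


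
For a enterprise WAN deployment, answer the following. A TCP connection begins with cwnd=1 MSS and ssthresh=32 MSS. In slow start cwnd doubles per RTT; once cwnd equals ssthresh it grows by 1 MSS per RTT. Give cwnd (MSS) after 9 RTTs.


RTT 0: cwnd = 1 MSS (initial)
RTT 1: cwnd = 2 MSS (slow start, doubled)
RTT 2: cwnd = 4 MSS (slow start, doubled)
RTT 3: cwnd = 8 MSS (slow start, doubled)
RTT 4: cwnd = 16 MSS (slow start, doubled)
RTT 5: cwnd = 32 MSS (slow start, doubled)
RTT 6: cwnd = 33 MSS (congestion avoidance, +1)
RTT 7: cwnd = 34 MSS (congestion avoidance, +1)
RTT 8: cwnd = 35 MSS (congestion avoidance, +1)
RTT 9: cwnd = 36 MSS (congestion avoidance, +1)

36


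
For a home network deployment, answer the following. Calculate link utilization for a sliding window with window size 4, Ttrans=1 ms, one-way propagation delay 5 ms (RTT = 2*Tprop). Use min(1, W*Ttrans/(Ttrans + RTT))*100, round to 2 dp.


Given: W = 4, Ttrans = 1 ms, RTT = 10 ms (= 2 * Tprop, Tprop = 5 ms)
Cycle time = Ttrans + RTT = 1 + 10 = 11 ms (first packet sent until its ACK returns)
W * Ttrans = 4 * 1 = 4 ms of sending per cycle
W * Ttrans / (Ttrans + RTT) = 4 / 11 = 0.363636
U = min(1, 0.363636) = 0.363636
U% = 36.36%

36.36


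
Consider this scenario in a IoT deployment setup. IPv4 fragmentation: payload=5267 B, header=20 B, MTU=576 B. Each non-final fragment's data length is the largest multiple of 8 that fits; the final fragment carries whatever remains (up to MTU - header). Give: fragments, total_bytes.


Max data per non-final fragment = floor((MTU - header)/8)*8 = floor((576 - 20)/8)*8 = floor(556/8)*8 = 552 B
Final fragment needs no 8-byte alignment: it can carry up to MTU - header = 556 B
Non-final fragments needed = ceil((payload - 556) / 552) = ceil(4711/552) = ceil(8.5344) = 9
Number of fragments = 9 + 1 = 10
Fragment sizes (data): 9 * 552 B + 299 B (last, 299 <= 556 OK)
Total bytes sent = payload + n_frags * header = 5267 + 10*20 = 5267 + 200 = 5467 B

10, 5467


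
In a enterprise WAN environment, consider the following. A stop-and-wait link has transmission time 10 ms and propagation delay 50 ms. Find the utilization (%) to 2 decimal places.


Given: Ttrans = 10 ms, Tprop = 50 ms
RTT = 2 * Tprop = 2 * 50 = 100 ms
U = Ttrans / (Ttrans + RTT)
U = 10 / (10 + 100)
U = 10 / 110 = 0.090909
U% = 9.09%

9.09


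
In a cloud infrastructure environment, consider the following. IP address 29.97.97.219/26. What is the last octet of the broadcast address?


Given: IP = 29.97.97.219, prefix = /26
Host bits = 32 - 26 = 6
Network last octet = 219 AND mask = 192
Host part size = 2^6 - 1 = 63
Broadcast last octet = 192 OR 63 = 255

255


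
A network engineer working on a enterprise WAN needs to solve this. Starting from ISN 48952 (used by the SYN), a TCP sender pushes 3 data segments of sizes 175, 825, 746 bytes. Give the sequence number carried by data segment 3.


The SYN occupies sequence number ISN = 48952, so the first data byte is ISN + 1 = 48953.
SEQ of data segment i = (ISN + 1) + sum of payload sizes of segments 1..i-1.
Segment 1: SEQ = 48953, payload = 175 bytes
Segment 2: SEQ = 49128, payload = 825 bytes
Segment 3: SEQ = 49953, payload = 746 bytes
SEQ of segment 3 = 48953 + 175 + 825 = 49953

49953


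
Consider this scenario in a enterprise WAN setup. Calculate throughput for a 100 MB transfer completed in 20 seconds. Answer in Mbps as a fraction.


Given: file = 100 MB, time = 20 s
File in Mb = 100 * 8 = 800 Mb
Throughput = 800 / 20 Mbps
Throughput = 40 Mbps

40


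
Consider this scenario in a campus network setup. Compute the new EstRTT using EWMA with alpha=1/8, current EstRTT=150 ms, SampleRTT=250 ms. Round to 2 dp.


Given: EstRTT = 150 ms, SampleRTT = 250 ms, alpha = 1/8
New EstRTT = (1 - alpha) * EstRTT + alpha * SampleRTT
(7/8) * 150 = 131.25
(1/8) * 250 = 31.25
New EstRTT = 131.25 + 31.25 = 162.5 ms -> 162.50 ms (2 dp)

162.50


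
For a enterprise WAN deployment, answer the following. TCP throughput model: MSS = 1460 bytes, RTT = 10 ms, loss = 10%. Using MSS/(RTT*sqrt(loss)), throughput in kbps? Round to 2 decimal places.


Given: MSS = 1460 bytes, RTT = 10 ms, loss = 10%
RTT in seconds = 10 / 1000 = 0.01
Loss rate = 10% = 0.1
sqrt(loss) = sqrt(0.1) = 0.316227766017
Throughput (bytes/s) = 1460 / (0.01 * 0.316227766017) = 461692.5384
Throughput (kbps) = 461692.5384 * 8 / 1000 = 3693.540307 -> 3693.54 kbps (2 dp)

3693.54


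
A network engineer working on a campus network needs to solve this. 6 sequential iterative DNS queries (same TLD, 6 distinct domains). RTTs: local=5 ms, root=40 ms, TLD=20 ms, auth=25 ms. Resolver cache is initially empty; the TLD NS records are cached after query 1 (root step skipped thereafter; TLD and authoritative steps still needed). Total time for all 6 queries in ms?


Lookup 1 (cold cache): local + root + TLD + auth = 5 + 40 + 20 + 25 = 90 ms
Lookups 2..6 (TLD NS cached -> skip root; new domain -> still ask TLD and auth): local + TLD + auth = 5 + 20 + 25 = 50 ms each
Remaining 5 lookups: 5 * 50 = 250 ms
Total = 90 + 250 = 340 ms

340


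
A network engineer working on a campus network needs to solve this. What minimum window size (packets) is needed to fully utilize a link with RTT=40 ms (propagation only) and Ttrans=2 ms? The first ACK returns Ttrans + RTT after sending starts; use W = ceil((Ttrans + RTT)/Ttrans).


Given: Ttrans = 2 ms, RTT = 40 ms (= 2 * Tprop, Tprop = 20 ms)
Time until first ACK returns = Ttrans + RTT = 2 + 40 = 42 ms
Need W * Ttrans >= Ttrans + RTT  ->  W >= (Ttrans + RTT) / Ttrans
(Ttrans + RTT) / Ttrans = 42 / 2 = 21
W_min = ceil(21) = 21

21


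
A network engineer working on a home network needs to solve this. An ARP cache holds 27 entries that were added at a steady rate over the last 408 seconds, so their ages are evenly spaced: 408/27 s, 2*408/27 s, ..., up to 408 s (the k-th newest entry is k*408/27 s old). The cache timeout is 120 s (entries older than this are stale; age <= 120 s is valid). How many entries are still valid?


Ages are k * 408/27 s for k = 1..27 (spacing = 15.1111 s).
Entry k is valid iff k * 408/27 <= 120 iff k <= 27 * 120 / 408 = 7.9412
n_valid = floor(7.9412) = 7
(n_stale = 27 - 7 = 20)

7


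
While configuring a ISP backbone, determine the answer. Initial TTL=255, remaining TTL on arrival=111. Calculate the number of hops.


Given: initial TTL = 255, received TTL = 111
Hops = initial TTL - received TTL
Hops = 255 - 111 = 144

144


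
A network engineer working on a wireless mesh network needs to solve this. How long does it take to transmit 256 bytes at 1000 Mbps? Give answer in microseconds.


Given: packet = 256 bytes, bandwidth = 1000 Mbps
Packet in bits = 256 * 8 = 2048 bits
Bandwidth = 1000 * 10^6 = 1000000000 bps
Time = 2048 / 1000000000 seconds
Time in us = 2048 * 10^6 / 1000000000 = 2.048

2.048


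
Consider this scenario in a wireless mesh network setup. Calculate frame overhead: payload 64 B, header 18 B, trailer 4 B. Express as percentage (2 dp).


Given: payload = 64 B, header = 18 B, trailer = 4 B
Overhead bytes = header + trailer = 18 + 4 = 22
Total frame = payload + overhead = 64 + 22 = 86
Overhead % = 22 / 86 * 100 = 25.5814% -> 25.58% (2 dp)

25.58


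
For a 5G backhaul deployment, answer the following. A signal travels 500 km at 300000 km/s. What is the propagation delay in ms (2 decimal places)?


Given: distance = 500 km, speed = 300000 km/s
Delay = distance / speed = 500 / 300000 seconds
Delay in ms = 500 * 1000 / 300000
Delay = 1.6667 ms
Rounded to 2 dp = 1.67 ms

1.67


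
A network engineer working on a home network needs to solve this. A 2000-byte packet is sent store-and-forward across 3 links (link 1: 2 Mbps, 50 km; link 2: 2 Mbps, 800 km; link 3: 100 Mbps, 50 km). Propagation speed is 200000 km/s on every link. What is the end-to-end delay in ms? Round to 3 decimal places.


Packet = 2000 bytes = 16000 bits. Store-and-forward: sum (t_trans + t_prop) per link.
Link 1: t_trans = 16000/(2*10^6) s = 8.0000 ms; t_prop = 50/200000 s = 0.2500 ms; subtotal = 8.2500 ms
Link 2: t_trans = 16000/(2*10^6) s = 8.0000 ms; t_prop = 800/200000 s = 4.0000 ms; subtotal = 12.0000 ms
Link 3: t_trans = 16000/(100*10^6) s = 0.1600 ms; t_prop = 50/200000 s = 0.2500 ms; subtotal = 0.4100 ms
End-to-end = 8.2500 + 12.0000 + 0.4100 = 20.6600 ms -> 20.660 ms (3 dp)

20.660


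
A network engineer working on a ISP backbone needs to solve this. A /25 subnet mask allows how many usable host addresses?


Given: subnet mask /25
Host bits = 32 - 25 = 7
Total addresses = 2^7 = 128
Usable hosts = 128 - 2 (network + broadcast) = 126

126


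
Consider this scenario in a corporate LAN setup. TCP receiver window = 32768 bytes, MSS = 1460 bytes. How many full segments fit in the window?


Given: RWND = 32768 bytes, MSS = 1460 bytes
Full segments = floor(RWND / MSS)
Full segments = floor(32768 / 1460)
Full segments = floor(22.4438) = 22

22


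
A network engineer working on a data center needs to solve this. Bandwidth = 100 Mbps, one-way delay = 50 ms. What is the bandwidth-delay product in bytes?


Given: bandwidth = 100 Mbps, delay = 50 ms
BDP in bits = 100 * 10^6 * 50 / 1000
BDP in bits = 5000000
BDP in bytes = 5000000 / 8 = 625000

625000


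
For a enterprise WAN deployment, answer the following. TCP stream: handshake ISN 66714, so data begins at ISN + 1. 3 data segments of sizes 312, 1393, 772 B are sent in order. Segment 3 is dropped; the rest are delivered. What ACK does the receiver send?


SYN uses sequence number 66714; first data byte = ISN + 1 = 66715.
Segment 1: SEQ = 66715, len = 312 B, covers [66715, 67026]
Segment 2: SEQ = 67027, len = 1393 B, covers [67027, 68419]
Segment 3: SEQ = 68420, len = 772 B, covers [68420, 69191] [LOST]
In-order data received: bytes [66715, 68419] (segments 1..2).
Segment 3 missing -> gap begins at byte 68420.
Cumulative ACK = next expected in-order byte = 66715 + 312 + 1393 = 68420

68420


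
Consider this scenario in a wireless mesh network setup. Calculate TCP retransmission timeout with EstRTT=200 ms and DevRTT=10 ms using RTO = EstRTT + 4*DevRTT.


Given: EstRTT = 200 ms, DevRTT = 10 ms
Timeout = EstRTT + 4 * DevRTT
4 * DevRTT = 4 * 10 = 40
Timeout = 200 + 40 = 240 ms

240


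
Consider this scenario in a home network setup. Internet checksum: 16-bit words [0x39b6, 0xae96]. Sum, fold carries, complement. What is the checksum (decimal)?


Given words: [0x39b6, 0xae96]
Step 1: Sum all words
Raw sum = 14774 + 44694 = 59468
One's complement = ~59468 & 0xFFFF = 6067

6067


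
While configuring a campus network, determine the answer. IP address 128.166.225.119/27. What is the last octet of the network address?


Given: IP = 128.166.225.119, prefix = /27
Subnet mask = 255.255.255.224
Last octet of IP: 119
Last octet of mask: 224
Network last octet = 119 AND 224 = 96

96


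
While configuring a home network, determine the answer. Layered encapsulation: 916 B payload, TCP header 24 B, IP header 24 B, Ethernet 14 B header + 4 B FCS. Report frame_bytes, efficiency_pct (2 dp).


TCP segment = 916 + 24 = 940 B
IP packet = 940 + 24 = 964 B
Ethernet frame = 964 + 14 + 4 = 982 B
Efficiency = app / frame = 916 / 982 = 0.932790 = 93.2790% -> 93.28% (2 dp)

982, 93.28


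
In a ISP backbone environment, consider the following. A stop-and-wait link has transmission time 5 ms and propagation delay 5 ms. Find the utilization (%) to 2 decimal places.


Given: Ttrans = 5 ms, Tprop = 5 ms
RTT = 2 * Tprop = 2 * 5 = 10 ms
U = Ttrans / (Ttrans + RTT)
U = 5 / (5 + 10)
U = 5 / 15 = 0.333333
U% = 33.33%

33.33


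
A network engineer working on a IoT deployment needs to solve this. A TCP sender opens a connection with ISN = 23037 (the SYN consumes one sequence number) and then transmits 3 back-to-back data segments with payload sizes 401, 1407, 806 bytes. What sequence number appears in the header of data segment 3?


The SYN occupies sequence number ISN = 23037, so the first data byte is ISN + 1 = 23038.
SEQ of data segment i = (ISN + 1) + sum of payload sizes of segments 1..i-1.
Segment 1: SEQ = 23038, payload = 401 bytes
Segment 2: SEQ = 23439, payload = 1407 bytes
Segment 3: SEQ = 24846, payload = 806 bytes
SEQ of segment 3 = 23038 + 401 + 1407 = 24846

24846


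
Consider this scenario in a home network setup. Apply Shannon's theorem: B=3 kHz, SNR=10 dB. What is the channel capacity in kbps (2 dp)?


Given: B = 3 kHz, SNR = 10 dB
SNR linear = 10^(10/10) = 10
1 + SNR = 11
log2(11) = 3.4594316186
C = 3 * 1000 * 3.4594316186 = 10378.2949 bps
C = 10.378295 kbps -> 10.38 kbps (2 dp)

10.38


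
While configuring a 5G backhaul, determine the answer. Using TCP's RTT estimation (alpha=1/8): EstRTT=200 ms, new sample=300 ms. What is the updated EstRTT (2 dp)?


Given: EstRTT = 200 ms, SampleRTT = 300 ms, alpha = 1/8
New EstRTT = (1 - alpha) * EstRTT + alpha * SampleRTT
(7/8) * 200 = 175
(1/8) * 300 = 37.5
New EstRTT = 175 + 37.5 = 212.5 ms -> 212.50 ms (2 dp)

212.50


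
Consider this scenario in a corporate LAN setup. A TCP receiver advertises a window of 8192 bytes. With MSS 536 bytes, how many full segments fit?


Given: RWND = 8192 bytes, MSS = 536 bytes
Full segments = floor(RWND / MSS)
Full segments = floor(8192 / 536)
Full segments = floor(15.2836) = 15

15


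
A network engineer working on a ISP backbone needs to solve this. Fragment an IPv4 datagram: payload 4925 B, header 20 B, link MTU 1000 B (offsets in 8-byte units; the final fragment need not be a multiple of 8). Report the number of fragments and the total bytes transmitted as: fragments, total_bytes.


Max data per non-final fragment = floor((MTU - header)/8)*8 = floor((1000 - 20)/8)*8 = floor(980/8)*8 = 976 B
Final fragment needs no 8-byte alignment: it can carry up to MTU - header = 980 B
Non-final fragments needed = ceil((payload - 980) / 976) = ceil(3945/976) = ceil(4.0420) = 5
Number of fragments = 5 + 1 = 6
Fragment sizes (data): 5 * 976 B + 45 B (last, 45 <= 980 OK)
Total bytes sent = payload + n_frags * header = 4925 + 6*20 = 4925 + 120 = 5045 B

6, 5045


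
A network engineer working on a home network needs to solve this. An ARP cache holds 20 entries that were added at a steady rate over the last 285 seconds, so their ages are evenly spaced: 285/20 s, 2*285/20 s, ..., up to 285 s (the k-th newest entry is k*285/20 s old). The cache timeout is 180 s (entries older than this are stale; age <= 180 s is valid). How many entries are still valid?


Ages are k * 285/20 s for k = 1..20 (spacing = 14.2500 s).
Entry k is valid iff k * 285/20 <= 180 iff k <= 20 * 180 / 285 = 12.6316
n_valid = floor(12.6316) = 12
(n_stale = 20 - 12 = 8)

12


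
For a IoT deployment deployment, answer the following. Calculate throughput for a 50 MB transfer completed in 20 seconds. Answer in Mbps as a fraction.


Given: file = 50 MB, time = 20 s
File in Mb = 50 * 8 = 400 Mb
Throughput = 400 / 20 Mbps
Throughput = 20 Mbps

20


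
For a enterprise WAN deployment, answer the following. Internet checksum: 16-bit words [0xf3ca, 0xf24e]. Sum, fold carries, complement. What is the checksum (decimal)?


Given words: [0xf3ca, 0xf24e]
Step 1: Sum all words
Raw sum = 62410 + 62030 = 124440
Step 2: Fold carry: (58904 + 1) = 58905
One's complement = ~58905 & 0xFFFF = 6630

6630


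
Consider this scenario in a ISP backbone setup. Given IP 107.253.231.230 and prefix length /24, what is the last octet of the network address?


Given: IP = 107.253.231.230, prefix = /24
Subnet mask = 255.255.255.0
Last octet of IP: 230
Last octet of mask: 0
Network last octet = 230 AND 0 = 0

0


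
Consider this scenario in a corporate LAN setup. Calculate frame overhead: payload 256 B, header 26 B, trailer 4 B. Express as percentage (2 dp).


Given: payload = 256 B, header = 26 B, trailer = 4 B
Overhead bytes = header + trailer = 26 + 4 = 30
Total frame = payload + overhead = 256 + 30 = 286
Overhead % = 30 / 286 * 100 = 10.4895% -> 10.49% (2 dp)

10.49


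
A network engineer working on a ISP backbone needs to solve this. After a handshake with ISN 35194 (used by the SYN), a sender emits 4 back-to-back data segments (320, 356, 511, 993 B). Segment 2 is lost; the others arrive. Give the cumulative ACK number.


SYN uses sequence number 35194; first data byte = ISN + 1 = 35195.
Segment 1: SEQ = 35195, len = 320 B, covers [35195, 35514]
Segment 2: SEQ = 35515, len = 356 B, covers [35515, 35870] [LOST]
Segment 3: SEQ = 35871, len = 511 B, covers [35871, 36381]
Segment 4: SEQ = 36382, len = 993 B, covers [36382, 37374]
In-order data received: bytes [35195, 35514] (segments 1..1).
Segment 2 missing -> gap begins at byte 35515; later segments buffered out of order.
Cumulative ACK = next expected in-order byte = 35195 + 320 = 35515

35515


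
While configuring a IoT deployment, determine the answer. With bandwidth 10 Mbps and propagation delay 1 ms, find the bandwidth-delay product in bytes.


Given: bandwidth = 10 Mbps, delay = 1 ms
BDP in bits = 10 * 10^6 * 1 / 1000
BDP in bits = 10000
BDP in bytes = 10000 / 8 = 1250

1250


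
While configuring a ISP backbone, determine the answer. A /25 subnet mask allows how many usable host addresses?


Given: subnet mask /25
Host bits = 32 - 25 = 7
Total addresses = 2^7 = 128
Usable hosts = 128 - 2 (network + broadcast) = 126

126


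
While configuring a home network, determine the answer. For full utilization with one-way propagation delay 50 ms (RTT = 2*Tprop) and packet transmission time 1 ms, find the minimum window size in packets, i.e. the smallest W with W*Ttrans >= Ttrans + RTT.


Given: Ttrans = 1 ms, RTT = 100 ms (= 2 * Tprop, Tprop = 50 ms)
Time until first ACK returns = Ttrans + RTT = 1 + 100 = 101 ms
Need W * Ttrans >= Ttrans + RTT  ->  W >= (Ttrans + RTT) / Ttrans
(Ttrans + RTT) / Ttrans = 101 / 1 = 101
W_min = ceil(101) = 101

101


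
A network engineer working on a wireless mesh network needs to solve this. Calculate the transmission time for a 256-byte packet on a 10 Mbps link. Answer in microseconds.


Given: packet = 256 bytes, bandwidth = 10 Mbps
Packet in bits = 256 * 8 = 2048 bits
Bandwidth = 10 * 10^6 = 10000000 bps
Time = 2048 / 10000000 seconds
Time in us = 2048 * 10^6 / 10000000 = 204.8

204.8


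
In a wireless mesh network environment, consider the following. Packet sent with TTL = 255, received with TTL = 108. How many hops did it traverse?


Given: initial TTL = 255, received TTL = 108
Hops = initial TTL - received TTL
Hops = 255 - 108 = 147

147


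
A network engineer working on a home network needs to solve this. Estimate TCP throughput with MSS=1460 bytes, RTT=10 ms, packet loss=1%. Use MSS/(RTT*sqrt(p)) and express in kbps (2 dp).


Given: MSS = 1460 bytes, RTT = 10 ms, loss = 1%
RTT in seconds = 10 / 1000 = 0.01
Loss rate = 1% = 0.01
sqrt(loss) = sqrt(0.01) = 0.1
Throughput (bytes/s) = 1460 / (0.01 * 0.1) = 1460000.0000
Throughput (kbps) = 1460000.0000 * 8 / 1000 = 11680.000000 -> 11680.00 kbps (2 dp)

11680.00


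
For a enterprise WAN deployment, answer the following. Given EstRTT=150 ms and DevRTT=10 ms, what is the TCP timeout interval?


Given: EstRTT = 150 ms, DevRTT = 10 ms
Timeout = EstRTT + 4 * DevRTT
4 * DevRTT = 4 * 10 = 40
Timeout = 150 + 40 = 190 ms

190


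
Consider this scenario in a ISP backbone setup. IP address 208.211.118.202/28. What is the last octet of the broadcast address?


Given: IP = 208.211.118.202, prefix = /28
Host bits = 32 - 28 = 4
Network last octet = 202 AND mask = 192
Host part size = 2^4 - 1 = 15
Broadcast last octet = 192 OR 15 = 207

207


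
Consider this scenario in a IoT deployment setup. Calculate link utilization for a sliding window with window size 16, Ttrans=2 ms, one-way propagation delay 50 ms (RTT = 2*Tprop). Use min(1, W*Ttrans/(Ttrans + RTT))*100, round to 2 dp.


Given: W = 16, Ttrans = 2 ms, RTT = 100 ms (= 2 * Tprop, Tprop = 50 ms)
Cycle time = Ttrans + RTT = 2 + 100 = 102 ms (first packet sent until its ACK returns)
W * Ttrans = 16 * 2 = 32 ms of sending per cycle
W * Ttrans / (Ttrans + RTT) = 32 / 102 = 0.313725
U = min(1, 0.313725) = 0.313725
U% = 31.37%

31.37


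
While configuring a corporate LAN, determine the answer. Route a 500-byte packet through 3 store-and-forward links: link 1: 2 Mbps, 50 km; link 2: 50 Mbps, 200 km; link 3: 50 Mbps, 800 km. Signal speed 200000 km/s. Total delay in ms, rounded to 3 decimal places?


Packet = 500 bytes = 4000 bits. Store-and-forward: sum (t_trans + t_prop) per link.
Link 1: t_trans = 4000/(2*10^6) s = 2.0000 ms; t_prop = 50/200000 s = 0.2500 ms; subtotal = 2.2500 ms
Link 2: t_trans = 4000/(50*10^6) s = 0.0800 ms; t_prop = 200/200000 s = 1.0000 ms; subtotal = 1.0800 ms
Link 3: t_trans = 4000/(50*10^6) s = 0.0800 ms; t_prop = 800/200000 s = 4.0000 ms; subtotal = 4.0800 ms
End-to-end = 2.2500 + 1.0800 + 4.0800 = 7.4100 ms -> 7.410 ms (3 dp)

7.410


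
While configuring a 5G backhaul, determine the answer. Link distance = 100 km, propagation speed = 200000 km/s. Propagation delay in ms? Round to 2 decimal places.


Given: distance = 100 km, speed = 200000 km/s
Delay = distance / speed = 100 / 200000 seconds
Delay in ms = 100 * 1000 / 200000
Delay = 0.5000 ms
Rounded to 2 dp = 0.50 ms

0.50


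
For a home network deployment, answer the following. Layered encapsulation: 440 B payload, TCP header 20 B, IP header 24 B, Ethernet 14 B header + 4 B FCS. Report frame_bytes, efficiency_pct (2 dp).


TCP segment = 440 + 20 = 460 B
IP packet = 460 + 24 = 484 B
Ethernet frame = 484 + 14 + 4 = 502 B
Efficiency = app / frame = 440 / 502 = 0.876494 = 87.6494% -> 87.65% (2 dp)

502, 87.65


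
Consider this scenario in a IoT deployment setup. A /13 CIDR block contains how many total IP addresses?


Given: CIDR prefix /13
Host bits = 32 - 13 = 19
Total addresses = 2^19 = 524288

524288


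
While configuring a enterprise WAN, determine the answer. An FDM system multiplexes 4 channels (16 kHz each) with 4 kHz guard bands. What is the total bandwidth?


Given: 4 channels, 16 kHz each, guard = 4 kHz
Channel bandwidth = 4 * 16 = 64 kHz
Guard bands = 3 gaps * 4 kHz = 12 kHz
Total = 64 + 12 = 76 kHz

76


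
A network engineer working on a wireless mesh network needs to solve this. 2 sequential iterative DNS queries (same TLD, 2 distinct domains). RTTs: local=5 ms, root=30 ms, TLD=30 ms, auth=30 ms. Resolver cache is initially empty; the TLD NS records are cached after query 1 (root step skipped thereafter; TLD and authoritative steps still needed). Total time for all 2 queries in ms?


Lookup 1 (cold cache): local + root + TLD + auth = 5 + 30 + 30 + 30 = 95 ms
Lookups 2..2 (TLD NS cached -> skip root; new domain -> still ask TLD and auth): local + TLD + auth = 5 + 30 + 30 = 65 ms each
Remaining 1 lookups: 1 * 65 = 65 ms
Total = 95 + 65 = 160 ms

160


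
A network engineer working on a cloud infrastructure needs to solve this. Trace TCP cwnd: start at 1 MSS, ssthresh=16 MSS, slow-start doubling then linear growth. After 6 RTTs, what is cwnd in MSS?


RTT 0: cwnd = 1 MSS (initial)
RTT 1: cwnd = 2 MSS (slow start, doubled)
RTT 2: cwnd = 4 MSS (slow start, doubled)
RTT 3: cwnd = 8 MSS (slow start, doubled)
RTT 4: cwnd = 16 MSS (slow start, doubled)
RTT 5: cwnd = 17 MSS (congestion avoidance, +1)
RTT 6: cwnd = 18 MSS (congestion avoidance, +1)

18


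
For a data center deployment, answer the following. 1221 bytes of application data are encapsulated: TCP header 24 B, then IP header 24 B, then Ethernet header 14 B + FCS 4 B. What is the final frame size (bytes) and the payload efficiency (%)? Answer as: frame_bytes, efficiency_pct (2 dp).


TCP segment = 1221 + 24 = 1245 B
IP packet = 1245 + 24 = 1269 B
Ethernet frame = 1269 + 14 + 4 = 1287 B
Efficiency = app / frame = 1221 / 1287 = 0.948718 = 94.8718% -> 94.87% (2 dp)

1287, 94.87


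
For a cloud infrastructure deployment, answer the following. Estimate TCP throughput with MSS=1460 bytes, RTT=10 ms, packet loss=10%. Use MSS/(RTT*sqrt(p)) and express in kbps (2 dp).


Given: MSS = 1460 bytes, RTT = 10 ms, loss = 10%
RTT in seconds = 10 / 1000 = 0.01
Loss rate = 10% = 0.1
sqrt(loss) = sqrt(0.1) = 0.316227766017
Throughput (bytes/s) = 1460 / (0.01 * 0.316227766017) = 461692.5384
Throughput (kbps) = 461692.5384 * 8 / 1000 = 3693.540307 -> 3693.54 kbps (2 dp)

3693.54


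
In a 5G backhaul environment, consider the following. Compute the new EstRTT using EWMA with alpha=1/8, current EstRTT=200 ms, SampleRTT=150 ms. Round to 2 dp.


Given: EstRTT = 200 ms, SampleRTT = 150 ms, alpha = 1/8
New EstRTT = (1 - alpha) * EstRTT + alpha * SampleRTT
(7/8) * 200 = 175
(1/8) * 150 = 18.75
New EstRTT = 175 + 18.75 = 193.75 ms -> 193.75 ms (2 dp)

193.75


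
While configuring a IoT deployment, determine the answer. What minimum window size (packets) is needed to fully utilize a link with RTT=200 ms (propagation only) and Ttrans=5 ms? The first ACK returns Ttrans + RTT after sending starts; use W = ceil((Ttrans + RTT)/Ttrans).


Given: Ttrans = 5 ms, RTT = 200 ms (= 2 * Tprop, Tprop = 100 ms)
Time until first ACK returns = Ttrans + RTT = 5 + 200 = 205 ms
Need W * Ttrans >= Ttrans + RTT  ->  W >= (Ttrans + RTT) / Ttrans
(Ttrans + RTT) / Ttrans = 205 / 5 = 41
W_min = ceil(41) = 41

41


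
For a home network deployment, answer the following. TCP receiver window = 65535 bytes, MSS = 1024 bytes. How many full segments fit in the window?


Given: RWND = 65535 bytes, MSS = 1024 bytes
Full segments = floor(RWND / MSS)
Full segments = floor(65535 / 1024)
Full segments = floor(63.999) = 63

63


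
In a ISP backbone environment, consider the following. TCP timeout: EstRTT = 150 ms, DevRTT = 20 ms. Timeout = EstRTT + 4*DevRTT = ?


Given: EstRTT = 150 ms, DevRTT = 20 ms
Timeout = EstRTT + 4 * DevRTT
4 * DevRTT = 4 * 20 = 80
Timeout = 150 + 80 = 230 ms

230


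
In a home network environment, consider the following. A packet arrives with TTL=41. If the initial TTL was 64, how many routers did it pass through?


Given: initial TTL = 64, received TTL = 41
Hops = initial TTL - received TTL
Hops = 64 - 41 = 23

23


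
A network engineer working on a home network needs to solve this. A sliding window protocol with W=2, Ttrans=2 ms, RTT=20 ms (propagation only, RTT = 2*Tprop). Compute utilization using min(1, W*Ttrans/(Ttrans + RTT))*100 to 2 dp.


Given: W = 2, Ttrans = 2 ms, RTT = 20 ms (= 2 * Tprop, Tprop = 10 ms)
Cycle time = Ttrans + RTT = 2 + 20 = 22 ms (first packet sent until its ACK returns)
W * Ttrans = 2 * 2 = 4 ms of sending per cycle
W * Ttrans / (Ttrans + RTT) = 4 / 22 = 0.181818
U = min(1, 0.181818) = 0.181818
U% = 18.18%

18.18


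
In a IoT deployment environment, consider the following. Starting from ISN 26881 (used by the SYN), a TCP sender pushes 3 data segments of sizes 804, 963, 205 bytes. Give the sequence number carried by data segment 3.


The SYN occupies sequence number ISN = 26881, so the first data byte is ISN + 1 = 26882.
SEQ of data segment i = (ISN + 1) + sum of payload sizes of segments 1..i-1.
Segment 1: SEQ = 26882, payload = 804 bytes
Segment 2: SEQ = 27686, payload = 963 bytes
Segment 3: SEQ = 28649, payload = 205 bytes
SEQ of segment 3 = 26882 + 804 + 963 = 28649

28649
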